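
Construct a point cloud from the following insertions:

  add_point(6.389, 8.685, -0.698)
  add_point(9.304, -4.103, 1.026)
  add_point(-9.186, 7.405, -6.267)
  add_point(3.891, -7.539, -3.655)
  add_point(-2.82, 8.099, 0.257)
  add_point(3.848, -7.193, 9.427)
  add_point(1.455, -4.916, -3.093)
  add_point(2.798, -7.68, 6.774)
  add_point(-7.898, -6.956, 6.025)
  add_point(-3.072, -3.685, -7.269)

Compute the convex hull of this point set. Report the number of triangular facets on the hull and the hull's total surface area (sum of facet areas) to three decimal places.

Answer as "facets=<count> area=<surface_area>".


Hull vertices (9/10): indices [0, 1, 2, 3, 4, 5, 7, 8, 9].

Area of each hull facet:
  f1: (p5, p0, p1) → 66.6715
  f2: (p9, p0, p2) → 98.3901
  f3: (p9, p8, p2) → 92.1434
  f4: (p4, p5, p0) → 85.5565
  f5: (p4, p8, p5) → 101.7504
  f6: (p4, p0, p2) → 33.1822
  f7: (p4, p8, p2) → 77.2177
  f8: (p3, p0, p1) → 51.5382
  f9: (p3, p9, p0) → 70.8297
  f10: (p3, p5, p1) → 41.6071
  f11: (p3, p9, p8) → 61.9818
  f12: (p7, p8, p5) → 14.1604
  f13: (p7, p3, p5) → 7.4450
  f14: (p7, p3, p8) → 56.3185
Σ area = 858.792

Euler characteristic 9−21+14 = 2 ✓

facets=14 area=858.792


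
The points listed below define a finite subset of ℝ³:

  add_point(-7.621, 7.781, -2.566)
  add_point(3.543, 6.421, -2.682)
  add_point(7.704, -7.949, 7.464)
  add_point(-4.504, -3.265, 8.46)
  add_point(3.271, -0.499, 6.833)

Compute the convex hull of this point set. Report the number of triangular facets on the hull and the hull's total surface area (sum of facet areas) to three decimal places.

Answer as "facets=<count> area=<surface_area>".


Extreme-point indices: [0, 1, 2, 3, 4] — 5 of 5 on the boundary.

Per-facet area ½‖(b−a)×(c−a)‖:
  f1: (p1, p2, p0) → 96.3482
  f2: (p3, p2, p0) → 96.6291
  f3: (p4, p1, p0) → 66.1280
  f4: (p4, p3, p0) → 65.8262
  f5: (p4, p1, p2) → 42.6851
  f6: (p4, p3, p2) → 35.9879
Σ area = 403.604

Euler: V−E+F = 5−9+6 = 2.

facets=6 area=403.604


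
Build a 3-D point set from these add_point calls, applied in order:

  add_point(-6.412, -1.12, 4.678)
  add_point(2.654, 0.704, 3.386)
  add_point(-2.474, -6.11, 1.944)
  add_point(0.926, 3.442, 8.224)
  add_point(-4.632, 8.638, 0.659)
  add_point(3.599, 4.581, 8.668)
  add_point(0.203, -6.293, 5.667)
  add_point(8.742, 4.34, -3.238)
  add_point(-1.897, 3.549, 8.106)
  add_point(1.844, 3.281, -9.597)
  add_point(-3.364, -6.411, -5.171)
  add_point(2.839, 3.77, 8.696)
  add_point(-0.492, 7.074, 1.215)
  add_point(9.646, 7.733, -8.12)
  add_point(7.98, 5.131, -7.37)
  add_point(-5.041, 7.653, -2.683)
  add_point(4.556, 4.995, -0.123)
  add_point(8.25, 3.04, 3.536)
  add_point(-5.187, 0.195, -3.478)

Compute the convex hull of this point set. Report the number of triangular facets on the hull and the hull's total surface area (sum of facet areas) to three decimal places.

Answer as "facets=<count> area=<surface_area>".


Points on the hull: [0, 2, 4, 5, 6, 7, 8, 9, 10, 11, 13, 14, 15, 17, 18] (15 of 19).

Facet areas (half cross-product norm):
  f1: (p8, p4, p0) → 33.8828
  f2: (p5, p4, p13) → 99.0069
  f3: (p5, p8, p4) → 25.5491
  f4: (p5, p8, p11) → 1.8750
  f5: (p6, p5, p11) → 3.2979
  f6: (p6, p8, p0) → 30.7137
  f7: (p6, p8, p11) → 24.5330
  f8: (p15, p4, p0) → 18.7084
  f9: (p15, p4, p13) → 26.7975
  f10: (p15, p9, p13) → 47.1598
  f11: (p2, p10, p0) → 23.2473
  f12: (p2, p6, p0) → 15.8651
  f13: (p2, p6, p10) → 7.9741
  f14: (p7, p6, p10) → 87.0915
  f15: (p18, p9, p10) → 34.6256
  f16: (p18, p15, p9) → 35.5569
  f17: (p18, p10, p0) → 29.2467
  f18: (p18, p15, p0) → 31.2767
  f19: (p14, p7, p13) → 6.5128
  f20: (p14, p7, p10) → 34.5844
  f21: (p14, p9, p13) → 8.4656
  f22: (p14, p9, p10) → 34.8998
  f23: (p17, p6, p5) → 40.9851
  f24: (p17, p7, p6) → 40.4568
  f25: (p17, p5, p13) → 33.7504
  f26: (p17, p7, p13) → 8.5280
Σ area = 784.591

Euler characteristic 15−39+26 = 2 ✓

facets=26 area=784.591


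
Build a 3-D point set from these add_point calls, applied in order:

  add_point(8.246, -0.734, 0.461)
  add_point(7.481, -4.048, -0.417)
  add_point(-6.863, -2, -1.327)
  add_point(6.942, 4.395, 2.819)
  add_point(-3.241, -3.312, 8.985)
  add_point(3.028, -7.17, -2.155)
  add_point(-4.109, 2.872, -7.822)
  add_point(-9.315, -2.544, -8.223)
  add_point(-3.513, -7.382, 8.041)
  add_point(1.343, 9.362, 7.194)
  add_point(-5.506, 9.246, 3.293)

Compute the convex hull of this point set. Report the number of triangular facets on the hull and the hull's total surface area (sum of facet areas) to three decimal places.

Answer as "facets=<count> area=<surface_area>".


10 of the 11 inputs are extreme points: [0, 1, 3, 4, 5, 6, 7, 8, 9, 10].

Triangle areas on the boundary:
  f1: (p5, p8, p7) → 87.4490
  f2: (p6, p5, p7) → 50.4576
  f3: (p4, p8, p0) → 30.2997
  f4: (p1, p8, p0) → 24.3228
  f5: (p1, p5, p8) → 34.0557
  f6: (p1, p6, p0) → 26.7752
  f7: (p1, p6, p5) → 38.3688
  f8: (p10, p6, p7) → 45.8167
  f9: (p10, p6, p9) → 47.7768
  f10: (p10, p4, p9) → 52.0022
  f11: (p10, p8, p7) → 131.1522
  f12: (p10, p4, p8) → 18.6176
  f13: (p3, p6, p0) → 43.6924
  f14: (p3, p6, p9) → 66.7151
  f15: (p3, p4, p0) → 40.6620
  f16: (p3, p4, p9) → 57.0661
Σ area = 795.230

Euler characteristic 10−24+16 = 2 ✓

facets=16 area=795.230


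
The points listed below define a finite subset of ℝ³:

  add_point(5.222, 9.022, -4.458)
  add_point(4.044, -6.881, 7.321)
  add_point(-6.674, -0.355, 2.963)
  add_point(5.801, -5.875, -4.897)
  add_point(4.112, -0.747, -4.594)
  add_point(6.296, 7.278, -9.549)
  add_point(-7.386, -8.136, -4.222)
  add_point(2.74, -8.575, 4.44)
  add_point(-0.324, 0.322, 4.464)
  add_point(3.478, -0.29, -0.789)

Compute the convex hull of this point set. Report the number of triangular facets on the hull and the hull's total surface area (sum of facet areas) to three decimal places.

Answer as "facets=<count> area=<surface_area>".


facets=12 area=652.170

Extreme-point indices: [0, 1, 2, 3, 5, 6, 7, 8] — 8 of 10 on the boundary.

Area of each hull facet:
  f1: (p3, p5, p6) → 91.4092
  f2: (p3, p7, p6) → 62.9495
  f3: (p2, p5, p6) → 103.3270
  f4: (p2, p0, p5) → 43.0052
  f5: (p2, p8, p0) → 42.5392
  f6: (p1, p8, p0) → 51.5607
  f7: (p1, p3, p7) → 15.8136
  f8: (p1, p2, p8) → 25.8264
  f9: (p1, p0, p5) → 51.7533
  f10: (p1, p3, p5) → 78.8339
  f11: (p1, p7, p6) → 14.8984
  f12: (p1, p2, p6) → 70.2534
Σ area = 652.170

Euler characteristic 8−18+12 = 2 ✓


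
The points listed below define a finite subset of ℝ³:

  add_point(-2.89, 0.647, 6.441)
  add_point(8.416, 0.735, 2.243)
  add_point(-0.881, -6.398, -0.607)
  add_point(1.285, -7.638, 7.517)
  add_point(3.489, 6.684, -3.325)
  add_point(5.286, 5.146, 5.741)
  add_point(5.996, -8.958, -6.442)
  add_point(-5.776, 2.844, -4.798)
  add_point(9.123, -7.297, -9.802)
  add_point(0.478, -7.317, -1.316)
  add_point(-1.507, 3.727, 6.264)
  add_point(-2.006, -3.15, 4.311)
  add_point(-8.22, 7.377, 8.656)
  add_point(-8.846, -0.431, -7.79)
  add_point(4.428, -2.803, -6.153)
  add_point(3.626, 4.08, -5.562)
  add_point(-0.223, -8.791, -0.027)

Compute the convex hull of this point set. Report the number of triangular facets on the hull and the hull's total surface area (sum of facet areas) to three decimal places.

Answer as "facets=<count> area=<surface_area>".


Points on the hull: [1, 3, 4, 5, 6, 7, 8, 12, 13, 15, 16] (11 of 17).

Facet areas (half cross-product norm):
  f1: (p6, p8, p13) → 39.5477
  f2: (p3, p12, p13) → 148.5893
  f3: (p3, p6, p8) → 20.4926
  f4: (p15, p8, p13) → 89.5353
  f5: (p15, p4, p13) → 21.8473
  f6: (p15, p4, p8) → 11.2650
  f7: (p7, p12, p13) → 30.7174
  f8: (p7, p4, p13) → 15.2222
  f9: (p7, p4, p12) → 72.6505
  f10: (p16, p6, p13) → 63.8437
  f11: (p16, p3, p13) → 46.2084
  f12: (p16, p3, p6) → 28.7018
  f13: (p5, p4, p12) → 65.5642
  f14: (p5, p3, p12) → 93.3078
  f15: (p1, p3, p8) → 88.3951
  f16: (p1, p5, p3) → 39.2361
  f17: (p1, p4, p8) → 68.5553
  f18: (p1, p5, p4) → 28.5903
Σ area = 972.270

Check V−E+F: 11 − 27 + 18 = 2.

facets=18 area=972.270


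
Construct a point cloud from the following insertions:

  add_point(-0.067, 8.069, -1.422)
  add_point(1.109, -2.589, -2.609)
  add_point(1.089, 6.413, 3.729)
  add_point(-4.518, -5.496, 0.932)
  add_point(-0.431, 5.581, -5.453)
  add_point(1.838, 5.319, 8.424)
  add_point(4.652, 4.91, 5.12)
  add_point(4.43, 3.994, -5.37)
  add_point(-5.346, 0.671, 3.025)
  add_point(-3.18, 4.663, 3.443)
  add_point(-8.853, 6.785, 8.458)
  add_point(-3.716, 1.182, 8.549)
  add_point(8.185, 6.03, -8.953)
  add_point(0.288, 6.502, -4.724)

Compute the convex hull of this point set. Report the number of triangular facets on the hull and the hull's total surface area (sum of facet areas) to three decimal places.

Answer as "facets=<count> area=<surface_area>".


facets=16 area=570.355

Hull vertices (10/14): indices [0, 1, 3, 4, 5, 6, 10, 11, 12, 13].

Per-facet area ½‖(b−a)×(c−a)‖:
  f1: (p11, p3, p10) → 35.0154
  f2: (p5, p11, p10) → 26.1922
  f3: (p5, p11, p3) → 31.5634
  f4: (p4, p3, p10) → 94.6409
  f5: (p1, p4, p12) → 40.9050
  f6: (p1, p4, p3) → 29.2936
  f7: (p0, p4, p10) → 26.7634
  f8: (p0, p5, p10) → 54.8021
  f9: (p6, p5, p3) → 31.3423
  f10: (p6, p1, p3) → 40.4992
  f11: (p6, p1, p12) → 69.8239
  f12: (p6, p0, p12) → 49.1516
  f13: (p6, p0, p5) → 18.5502
  f14: (p13, p4, p12) → 6.0819
  f15: (p13, p0, p12) → 13.9518
  f16: (p13, p0, p4) → 1.7784
Σ area = 570.355

Euler: V−E+F = 10−24+16 = 2.


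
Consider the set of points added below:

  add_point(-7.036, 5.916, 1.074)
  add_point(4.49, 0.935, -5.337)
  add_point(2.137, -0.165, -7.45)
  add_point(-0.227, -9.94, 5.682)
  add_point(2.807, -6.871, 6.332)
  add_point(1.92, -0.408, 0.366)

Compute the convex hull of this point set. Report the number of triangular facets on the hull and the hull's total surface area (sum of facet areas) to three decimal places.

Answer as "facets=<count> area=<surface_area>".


Points on the hull: [0, 1, 2, 3, 4, 5] (6 of 6).

Triangle areas on the boundary:
  f1: (p4, p3, p0) → 36.9139
  f2: (p4, p3, p1) → 28.9252
  f3: (p2, p1, p0) → 23.2532
  f4: (p2, p3, p0) → 108.9880
  f5: (p2, p3, p1) → 27.0952
  f6: (p5, p1, p0) → 33.8977
  f7: (p5, p4, p0) → 43.1411
  f8: (p5, p4, p1) → 19.7787
Σ area = 321.993

Euler characteristic 6−12+8 = 2 ✓

facets=8 area=321.993


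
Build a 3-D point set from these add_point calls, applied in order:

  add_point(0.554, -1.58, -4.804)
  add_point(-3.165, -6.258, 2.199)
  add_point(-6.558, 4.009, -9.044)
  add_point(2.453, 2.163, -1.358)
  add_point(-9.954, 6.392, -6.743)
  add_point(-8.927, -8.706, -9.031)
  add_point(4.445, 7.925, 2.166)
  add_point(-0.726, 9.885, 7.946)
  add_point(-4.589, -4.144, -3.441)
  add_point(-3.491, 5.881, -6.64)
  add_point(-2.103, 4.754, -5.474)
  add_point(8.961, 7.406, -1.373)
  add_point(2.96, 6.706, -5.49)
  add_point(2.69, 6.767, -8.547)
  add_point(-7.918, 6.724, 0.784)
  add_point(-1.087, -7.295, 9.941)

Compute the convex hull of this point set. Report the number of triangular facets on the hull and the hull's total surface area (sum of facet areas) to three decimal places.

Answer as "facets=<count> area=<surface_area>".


Hull vertices (9/16): indices [0, 2, 4, 5, 7, 11, 13, 14, 15].

Per-facet area ½‖(b−a)×(c−a)‖:
  f1: (p7, p15, p11) → 117.7817
  f2: (p13, p7, p4) → 103.3828
  f3: (p13, p7, p11) → 65.1527
  f4: (p0, p15, p11) → 101.2908
  f5: (p0, p15, p5) → 100.0458
  f6: (p0, p13, p11) → 44.6709
  f7: (p0, p13, p5) → 49.7632
  f8: (p14, p7, p4) → 22.5797
  f9: (p14, p7, p15) → 89.4483
  f10: (p14, p5, p4) → 58.8686
  f11: (p14, p15, p5) → 154.4444
  f12: (p2, p5, p4) → 28.5962
  f13: (p2, p13, p4) → 19.6238
  f14: (p2, p13, p5) → 55.6219
Σ area = 1011.271

Euler characteristic 9−21+14 = 2 ✓

facets=14 area=1011.271


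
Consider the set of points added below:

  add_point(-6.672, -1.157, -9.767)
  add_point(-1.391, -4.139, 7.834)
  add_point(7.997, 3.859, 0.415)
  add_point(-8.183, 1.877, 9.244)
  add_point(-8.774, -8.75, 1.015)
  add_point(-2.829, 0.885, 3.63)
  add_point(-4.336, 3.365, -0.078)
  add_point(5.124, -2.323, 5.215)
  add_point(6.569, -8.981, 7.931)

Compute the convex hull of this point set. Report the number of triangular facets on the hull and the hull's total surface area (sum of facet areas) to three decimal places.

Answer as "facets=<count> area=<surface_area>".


Hull vertices (7/9): indices [0, 2, 3, 4, 6, 7, 8].

Area of each hull facet:
  f1: (p3, p8, p4) → 108.6740
  f2: (p6, p3, p2) → 59.0689
  f3: (p0, p8, p4) → 110.1991
  f4: (p0, p8, p2) → 138.5396
  f5: (p0, p6, p2) → 65.1814
  f6: (p0, p3, p4) → 89.7639
  f7: (p0, p6, p3) → 41.4758
  f8: (p7, p8, p2) → 17.5695
  f9: (p7, p3, p2) → 58.4474
  f10: (p7, p3, p8) → 50.0842
Σ area = 739.004

Euler characteristic 7−15+10 = 2 ✓

facets=10 area=739.004


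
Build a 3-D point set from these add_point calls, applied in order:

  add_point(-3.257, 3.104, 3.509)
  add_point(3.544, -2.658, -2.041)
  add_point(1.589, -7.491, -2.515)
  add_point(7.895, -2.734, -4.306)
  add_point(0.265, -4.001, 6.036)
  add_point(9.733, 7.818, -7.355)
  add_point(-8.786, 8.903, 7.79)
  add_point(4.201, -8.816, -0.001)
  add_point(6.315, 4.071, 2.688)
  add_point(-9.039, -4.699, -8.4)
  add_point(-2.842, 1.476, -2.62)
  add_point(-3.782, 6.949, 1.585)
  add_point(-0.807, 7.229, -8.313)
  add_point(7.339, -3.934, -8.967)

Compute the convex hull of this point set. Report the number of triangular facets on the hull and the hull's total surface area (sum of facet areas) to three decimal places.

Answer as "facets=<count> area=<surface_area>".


facets=14 area=1008.647

9 of the 14 inputs are extreme points: [3, 4, 5, 6, 7, 8, 9, 12, 13].

Triangle areas on the boundary:
  f1: (p13, p7, p9) → 82.2738
  f2: (p12, p6, p9) → 128.9041
  f3: (p12, p6, p5) → 89.4725
  f4: (p12, p13, p9) → 94.6403
  f5: (p12, p13, p5) → 61.8825
  f6: (p4, p6, p9) → 133.9966
  f7: (p4, p7, p9) → 69.4451
  f8: (p3, p13, p5) → 26.9767
  f9: (p3, p13, p7) → 19.4223
  f10: (p8, p4, p7) → 45.9886
  f11: (p8, p3, p7) → 41.0172
  f12: (p8, p3, p5) → 49.6377
  f13: (p8, p6, p5) → 83.5681
  f14: (p8, p4, p6) → 81.4217
Σ area = 1008.647

Euler: V−E+F = 9−21+14 = 2.


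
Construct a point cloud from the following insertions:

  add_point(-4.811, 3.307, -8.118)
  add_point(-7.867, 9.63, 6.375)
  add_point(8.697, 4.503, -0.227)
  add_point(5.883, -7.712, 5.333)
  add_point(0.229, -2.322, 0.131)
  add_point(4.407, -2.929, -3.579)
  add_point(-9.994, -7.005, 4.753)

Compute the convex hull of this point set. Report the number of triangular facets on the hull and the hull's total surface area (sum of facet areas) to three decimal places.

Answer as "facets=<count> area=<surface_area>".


Hull vertices (6/7): indices [0, 1, 2, 3, 5, 6].

Triangle areas on the boundary:
  f1: (p0, p1, p6) → 121.1383
  f2: (p0, p1, p2) → 119.7320
  f3: (p5, p0, p6) → 96.8979
  f4: (p5, p0, p2) → 55.2049
  f5: (p3, p1, p6) → 133.4826
  f6: (p3, p1, p2) → 126.7891
  f7: (p3, p5, p6) → 79.6891
  f8: (p3, p5, p2) → 47.0830
Σ area = 780.017

Euler characteristic 6−12+8 = 2 ✓

facets=8 area=780.017


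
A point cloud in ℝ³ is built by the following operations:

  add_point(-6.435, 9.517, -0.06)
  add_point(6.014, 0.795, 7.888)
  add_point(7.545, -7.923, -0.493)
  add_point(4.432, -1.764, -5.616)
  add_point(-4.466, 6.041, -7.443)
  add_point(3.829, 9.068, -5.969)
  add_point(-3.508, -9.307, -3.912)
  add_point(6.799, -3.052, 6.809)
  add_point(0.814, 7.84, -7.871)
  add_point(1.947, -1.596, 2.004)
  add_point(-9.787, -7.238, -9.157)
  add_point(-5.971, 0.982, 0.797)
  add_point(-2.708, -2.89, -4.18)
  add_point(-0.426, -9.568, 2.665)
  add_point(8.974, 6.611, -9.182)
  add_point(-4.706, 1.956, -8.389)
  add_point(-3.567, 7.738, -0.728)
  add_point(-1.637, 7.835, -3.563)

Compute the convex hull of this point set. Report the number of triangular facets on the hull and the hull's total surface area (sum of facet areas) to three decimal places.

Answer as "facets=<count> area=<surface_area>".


Extreme-point indices: [0, 1, 2, 4, 5, 6, 7, 8, 10, 11, 13, 14, 15] — 13 of 18 on the boundary.

Triangle areas on the boundary:
  f1: (p2, p14, p10) → 161.9447
  f2: (p4, p0, p10) → 55.4339
  f3: (p11, p0, p10) → 49.4721
  f4: (p11, p1, p0) → 59.4520
  f5: (p13, p11, p10) → 77.7296
  f6: (p13, p11, p1) → 73.4123
  f7: (p7, p1, p14) → 37.1973
  f8: (p7, p2, p14) → 74.7837
  f9: (p7, p13, p1) → 17.9202
  f10: (p7, p13, p2) → 36.9926
  f11: (p15, p14, p10) → 51.8609
  f12: (p15, p4, p10) → 9.9544
  f13: (p8, p4, p0) → 23.1958
  f14: (p8, p15, p14) → 28.2147
  f15: (p8, p15, p4) → 11.0075
  f16: (p6, p2, p10) → 25.1695
  f17: (p6, p13, p10) → 14.1761
  f18: (p6, p13, p2) → 31.6807
  f19: (p5, p8, p14) → 11.9177
  f20: (p5, p8, p0) → 20.1861
  f21: (p5, p1, p14) → 52.8972
  f22: (p5, p1, p0) → 92.3983
Σ area = 1016.997

Check V−E+F: 13 − 33 + 22 = 2.

facets=22 area=1016.997


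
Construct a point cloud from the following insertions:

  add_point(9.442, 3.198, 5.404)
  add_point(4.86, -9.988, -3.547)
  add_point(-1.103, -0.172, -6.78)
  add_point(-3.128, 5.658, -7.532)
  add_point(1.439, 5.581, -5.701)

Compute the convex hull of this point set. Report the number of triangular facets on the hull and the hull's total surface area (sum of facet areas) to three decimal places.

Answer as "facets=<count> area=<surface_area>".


Extreme-point indices: [0, 1, 2, 3, 4] — 5 of 5 on the boundary.

Facet areas (half cross-product norm):
  f1: (p2, p0, p3) → 50.8860
  f2: (p2, p1, p0) → 91.9153
  f3: (p4, p0, p3) → 18.8299
  f4: (p4, p1, p0) → 102.6329
  f5: (p4, p2, p3) → 14.2604
  f6: (p4, p2, p1) → 33.0406
Σ area = 311.565

Euler characteristic 5−9+6 = 2 ✓

facets=6 area=311.565


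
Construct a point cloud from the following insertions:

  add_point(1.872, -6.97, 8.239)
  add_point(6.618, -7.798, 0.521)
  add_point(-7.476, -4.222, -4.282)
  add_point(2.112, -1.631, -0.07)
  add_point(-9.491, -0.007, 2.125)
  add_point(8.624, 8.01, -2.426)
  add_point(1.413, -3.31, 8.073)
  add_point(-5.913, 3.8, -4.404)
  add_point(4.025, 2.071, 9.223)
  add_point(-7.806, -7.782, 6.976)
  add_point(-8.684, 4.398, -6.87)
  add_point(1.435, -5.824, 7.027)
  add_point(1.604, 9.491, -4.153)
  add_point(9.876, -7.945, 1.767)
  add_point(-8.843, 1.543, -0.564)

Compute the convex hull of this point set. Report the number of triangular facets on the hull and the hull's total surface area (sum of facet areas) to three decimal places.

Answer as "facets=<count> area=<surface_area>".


facets=16 area=940.109

Points on the hull: [0, 1, 2, 4, 5, 8, 9, 10, 12, 13] (10 of 15).

Facet areas (half cross-product norm):
  f1: (p8, p12, p4) → 105.2773
  f2: (p9, p8, p4) → 68.7838
  f3: (p2, p9, p4) → 36.8550
  f4: (p5, p8, p13) → 91.6312
  f5: (p5, p8, p12) → 51.1147
  f6: (p0, p8, p13) → 48.3035
  f7: (p0, p9, p13) → 37.2893
  f8: (p0, p9, p8) → 43.3366
  f9: (p1, p5, p13) → 28.2864
  f10: (p1, p9, p13) → 19.5348
  f11: (p1, p2, p9) → 84.9344
  f12: (p10, p5, p12) → 26.2962
  f13: (p10, p1, p2) → 62.6562
  f14: (p10, p1, p5) → 142.3744
  f15: (p10, p12, p4) → 59.1841
  f16: (p10, p2, p4) → 34.2514
Σ area = 940.109

Euler characteristic 10−24+16 = 2 ✓


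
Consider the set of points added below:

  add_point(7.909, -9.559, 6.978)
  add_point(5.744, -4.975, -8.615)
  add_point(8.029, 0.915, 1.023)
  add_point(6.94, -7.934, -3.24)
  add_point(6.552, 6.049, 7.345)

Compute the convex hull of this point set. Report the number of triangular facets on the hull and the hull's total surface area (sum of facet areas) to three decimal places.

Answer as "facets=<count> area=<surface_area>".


facets=6 area=282.916

5 of the 5 inputs are extreme points: [0, 1, 2, 3, 4].

Triangle areas on the boundary:
  f1: (p4, p2, p1) → 18.6411
  f2: (p4, p0, p1) → 123.7896
  f3: (p4, p0, p2) → 49.2229
  f4: (p3, p2, p1) → 30.8728
  f5: (p3, p0, p1) → 11.3171
  f6: (p3, p0, p2) → 49.0721
Σ area = 282.916

Euler characteristic 5−9+6 = 2 ✓


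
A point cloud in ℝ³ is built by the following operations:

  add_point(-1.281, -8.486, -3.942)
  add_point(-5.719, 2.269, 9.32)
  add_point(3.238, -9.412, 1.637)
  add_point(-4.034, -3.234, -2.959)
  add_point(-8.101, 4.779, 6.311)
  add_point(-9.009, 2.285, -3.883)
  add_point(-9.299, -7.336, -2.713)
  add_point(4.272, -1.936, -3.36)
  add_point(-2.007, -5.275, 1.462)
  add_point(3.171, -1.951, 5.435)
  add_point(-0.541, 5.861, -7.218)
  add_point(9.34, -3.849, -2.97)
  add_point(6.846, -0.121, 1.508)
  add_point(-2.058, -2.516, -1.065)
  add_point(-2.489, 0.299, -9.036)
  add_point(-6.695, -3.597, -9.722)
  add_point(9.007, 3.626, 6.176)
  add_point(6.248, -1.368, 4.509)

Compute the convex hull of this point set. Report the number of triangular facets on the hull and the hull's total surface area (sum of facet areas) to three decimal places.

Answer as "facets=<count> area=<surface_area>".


facets=20 area=931.257

12 of the 18 inputs are extreme points: [0, 1, 2, 4, 5, 6, 9, 10, 11, 14, 15, 16].

Facet areas (half cross-product norm):
  f1: (p16, p10, p11) → 83.5882
  f2: (p2, p1, p6) → 98.8746
  f3: (p2, p16, p11) → 55.8515
  f4: (p14, p10, p11) → 42.5886
  f5: (p14, p15, p11) → 35.4972
  f6: (p14, p15, p10) → 8.6642
  f7: (p5, p15, p10) → 41.0940
  f8: (p5, p15, p6) → 33.7341
  f9: (p0, p15, p11) → 50.1987
  f10: (p0, p2, p11) → 34.1851
  f11: (p0, p15, p6) → 31.8442
  f12: (p0, p2, p6) → 25.4496
  f13: (p9, p16, p1) → 40.9470
  f14: (p9, p2, p1) → 37.5914
  f15: (p9, p2, p16) → 25.8221
  f16: (p4, p5, p10) → 50.7629
  f17: (p4, p16, p10) → 116.2851
  f18: (p4, p16, p1) → 32.8379
  f19: (p4, p1, p6) → 34.7446
  f20: (p4, p5, p6) → 50.6957
Σ area = 931.257

Euler characteristic 12−30+20 = 2 ✓


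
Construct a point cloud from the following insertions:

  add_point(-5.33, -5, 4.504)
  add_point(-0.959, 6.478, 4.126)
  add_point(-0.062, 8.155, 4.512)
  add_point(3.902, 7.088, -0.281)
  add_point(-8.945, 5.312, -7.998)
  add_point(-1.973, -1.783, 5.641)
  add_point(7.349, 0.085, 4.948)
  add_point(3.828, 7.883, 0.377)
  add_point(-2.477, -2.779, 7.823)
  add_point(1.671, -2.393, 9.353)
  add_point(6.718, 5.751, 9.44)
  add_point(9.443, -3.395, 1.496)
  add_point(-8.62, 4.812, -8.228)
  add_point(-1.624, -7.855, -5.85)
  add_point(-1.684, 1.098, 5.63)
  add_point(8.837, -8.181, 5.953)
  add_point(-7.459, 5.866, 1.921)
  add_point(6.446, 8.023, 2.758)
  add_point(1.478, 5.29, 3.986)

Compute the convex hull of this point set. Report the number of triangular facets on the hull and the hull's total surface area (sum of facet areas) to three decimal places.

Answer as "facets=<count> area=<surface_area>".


facets=24 area=920.294

14 of the 19 inputs are extreme points: [0, 2, 3, 4, 7, 8, 9, 10, 11, 12, 13, 15, 16, 17].

Per-facet area ½‖(b−a)×(c−a)‖:
  f1: (p15, p10, p11) → 40.6386
  f2: (p17, p10, p11) → 40.9124
  f3: (p13, p15, p11) → 45.9550
  f4: (p13, p0, p15) → 79.5557
  f5: (p16, p0, p4) → 55.9593
  f6: (p9, p15, p10) → 46.7016
  f7: (p3, p17, p11) → 23.9253
  f8: (p2, p17, p10) → 23.3134
  f9: (p2, p16, p10) → 21.0490
  f10: (p2, p16, p4) → 36.3524
  f11: (p8, p0, p15) → 30.3007
  f12: (p8, p9, p15) → 18.7226
  f13: (p8, p16, p0) → 27.4955
  f14: (p8, p16, p10) → 72.7220
  f15: (p8, p9, p10) → 17.4783
  f16: (p7, p3, p4) → 7.2993
  f17: (p7, p3, p17) → 1.6751
  f18: (p7, p2, p4) → 43.4272
  f19: (p7, p2, p17) → 10.0635
  f20: (p12, p13, p11) → 100.9300
  f21: (p12, p3, p11) → 84.8621
  f22: (p12, p3, p4) → 4.7633
  f23: (p12, p0, p4) → 5.0173
  f24: (p12, p13, p0) → 81.1745
Σ area = 920.294

Euler characteristic 14−36+24 = 2 ✓


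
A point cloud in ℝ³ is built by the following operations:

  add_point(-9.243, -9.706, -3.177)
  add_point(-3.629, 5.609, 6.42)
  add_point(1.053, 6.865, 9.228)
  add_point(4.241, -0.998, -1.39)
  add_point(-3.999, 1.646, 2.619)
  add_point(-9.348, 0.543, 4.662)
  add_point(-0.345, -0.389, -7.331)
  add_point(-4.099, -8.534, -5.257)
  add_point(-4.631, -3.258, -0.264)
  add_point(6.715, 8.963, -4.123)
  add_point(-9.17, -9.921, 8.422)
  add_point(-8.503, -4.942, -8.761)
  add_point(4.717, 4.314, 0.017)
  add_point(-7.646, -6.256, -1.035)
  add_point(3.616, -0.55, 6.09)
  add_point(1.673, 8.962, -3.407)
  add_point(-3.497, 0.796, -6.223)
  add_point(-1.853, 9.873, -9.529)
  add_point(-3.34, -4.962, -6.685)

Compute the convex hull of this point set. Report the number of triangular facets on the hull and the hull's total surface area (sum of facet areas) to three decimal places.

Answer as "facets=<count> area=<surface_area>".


facets=24 area=1043.602

14 of the 19 inputs are extreme points: [0, 1, 2, 3, 5, 6, 7, 9, 10, 11, 14, 15, 17, 18].

Facet areas (half cross-product norm):
  f1: (p2, p10, p5) → 68.3325
  f2: (p1, p2, p5) → 10.9445
  f3: (p14, p2, p9) → 58.4403
  f4: (p14, p2, p10) → 66.0800
  f5: (p17, p11, p5) → 113.4592
  f6: (p17, p1, p5) → 65.0607
  f7: (p17, p1, p2) → 43.8308
  f8: (p7, p14, p10) → 103.7946
  f9: (p15, p2, p9) → 32.0782
  f10: (p15, p17, p9) → 16.8564
  f11: (p15, p17, p2) → 24.5077
  f12: (p0, p7, p10) → 30.6282
  f13: (p0, p7, p11) → 18.0909
  f14: (p0, p10, p5) → 60.2895
  f15: (p0, p11, p5) → 47.5317
  f16: (p3, p14, p9) → 38.9595
  f17: (p3, p7, p14) → 42.5898
  f18: (p6, p17, p9) → 51.1496
  f19: (p6, p3, p9) → 39.6109
  f20: (p6, p3, p7) → 34.6565
  f21: (p6, p17, p11) → 47.6009
  f22: (p18, p7, p11) → 10.9009
  f23: (p18, p6, p11) → 13.6145
  f24: (p18, p6, p7) → 4.5935
Σ area = 1043.602

Check V−E+F: 14 − 36 + 24 = 2.


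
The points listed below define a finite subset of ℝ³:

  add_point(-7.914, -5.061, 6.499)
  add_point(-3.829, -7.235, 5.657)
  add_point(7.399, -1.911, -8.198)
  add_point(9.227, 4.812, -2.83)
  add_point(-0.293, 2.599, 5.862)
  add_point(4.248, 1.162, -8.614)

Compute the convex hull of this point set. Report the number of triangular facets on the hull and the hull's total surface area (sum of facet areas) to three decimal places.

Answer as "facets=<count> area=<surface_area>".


facets=8 area=404.836

6 of the 6 inputs are extreme points: [0, 1, 2, 3, 4, 5].

Triangle areas on the boundary:
  f1: (p4, p1, p0) → 24.3230
  f2: (p4, p1, p3) → 62.8753
  f3: (p4, p5, p0) → 80.8274
  f4: (p4, p5, p3) → 55.2644
  f5: (p2, p1, p0) → 37.2509
  f6: (p2, p5, p0) → 44.5684
  f7: (p2, p1, p3) → 81.3450
  f8: (p2, p5, p3) → 18.3813
Σ area = 404.836

Check V−E+F: 6 − 12 + 8 = 2.


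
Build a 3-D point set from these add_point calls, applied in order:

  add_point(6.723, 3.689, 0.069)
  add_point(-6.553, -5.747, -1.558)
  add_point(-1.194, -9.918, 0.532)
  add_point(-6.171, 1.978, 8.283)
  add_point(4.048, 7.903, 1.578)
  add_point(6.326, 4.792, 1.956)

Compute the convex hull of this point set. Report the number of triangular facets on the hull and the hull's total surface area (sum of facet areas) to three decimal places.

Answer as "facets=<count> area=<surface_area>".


facets=8 area=373.788

Extreme-point indices: [0, 1, 2, 3, 4, 5] — 6 of 6 on the boundary.

Facet areas (half cross-product norm):
  f1: (p2, p0, p1) → 55.4264
  f2: (p3, p2, p1) → 44.2067
  f3: (p4, p0, p1) → 42.5453
  f4: (p4, p3, p1) → 84.6132
  f5: (p5, p2, p0) → 16.6078
  f6: (p5, p3, p2) → 100.1989
  f7: (p5, p4, p0) → 3.9037
  f8: (p5, p4, p3) → 26.2866
Σ area = 373.788

Euler: V−E+F = 6−12+8 = 2.


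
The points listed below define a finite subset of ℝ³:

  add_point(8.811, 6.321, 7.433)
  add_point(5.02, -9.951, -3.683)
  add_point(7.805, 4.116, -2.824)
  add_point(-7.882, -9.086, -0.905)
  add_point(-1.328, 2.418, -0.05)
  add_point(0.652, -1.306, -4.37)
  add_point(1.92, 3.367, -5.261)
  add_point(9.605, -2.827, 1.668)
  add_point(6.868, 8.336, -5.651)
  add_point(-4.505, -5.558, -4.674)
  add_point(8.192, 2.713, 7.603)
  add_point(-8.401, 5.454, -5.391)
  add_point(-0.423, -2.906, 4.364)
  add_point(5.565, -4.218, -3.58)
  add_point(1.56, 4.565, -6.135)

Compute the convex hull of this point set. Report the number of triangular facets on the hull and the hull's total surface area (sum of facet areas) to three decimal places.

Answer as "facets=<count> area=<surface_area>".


Extreme-point indices: [0, 1, 3, 7, 8, 9, 10, 11, 12, 14] — 10 of 15 on the boundary.

Per-facet area ½‖(b−a)×(c−a)‖:
  f1: (p1, p8, p7) → 66.8378
  f2: (p1, p10, p7) → 25.6259
  f3: (p0, p8, p11) → 103.4640
  f4: (p0, p8, p7) → 67.0257
  f5: (p0, p10, p7) → 12.0858
  f6: (p14, p8, p11) → 21.6235
  f7: (p14, p1, p8) → 46.1279
  f8: (p9, p3, p11) → 33.1879
  f9: (p9, p3, p1) → 31.8482
  f10: (p9, p14, p11) → 53.5326
  f11: (p9, p14, p1) → 62.3601
  f12: (p12, p1, p10) → 64.0200
  f13: (p12, p3, p1) → 62.1593
  f14: (p12, p0, p10) → 15.2796
  f15: (p12, p0, p11) → 100.5293
  f16: (p12, p3, p11) → 77.9392
Σ area = 843.647

Euler: V−E+F = 10−24+16 = 2.

facets=16 area=843.647


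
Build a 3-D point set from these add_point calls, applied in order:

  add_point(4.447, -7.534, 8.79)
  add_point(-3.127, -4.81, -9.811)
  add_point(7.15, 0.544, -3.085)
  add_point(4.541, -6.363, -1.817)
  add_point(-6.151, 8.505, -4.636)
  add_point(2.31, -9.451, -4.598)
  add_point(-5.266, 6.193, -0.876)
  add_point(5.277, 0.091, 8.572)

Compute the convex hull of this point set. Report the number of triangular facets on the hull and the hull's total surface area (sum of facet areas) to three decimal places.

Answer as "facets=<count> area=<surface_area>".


facets=12 area=636.900

Points on the hull: [0, 1, 2, 3, 4, 5, 6, 7] (8 of 8).

Triangle areas on the boundary:
  f1: (p7, p2, p4) → 92.0193
  f2: (p7, p0, p2) → 45.1724
  f3: (p1, p2, p4) → 90.3449
  f4: (p1, p5, p2) → 49.2038
  f5: (p1, p0, p5) → 48.5201
  f6: (p3, p5, p2) → 13.1385
  f7: (p3, p0, p2) → 38.4613
  f8: (p3, p0, p5) → 21.6484
  f9: (p6, p7, p4) → 18.3011
  f10: (p6, p7, p0) → 55.6898
  f11: (p6, p1, p4) → 32.1130
  f12: (p6, p1, p0) → 132.2870
Σ area = 636.900

Euler: V−E+F = 8−18+12 = 2.


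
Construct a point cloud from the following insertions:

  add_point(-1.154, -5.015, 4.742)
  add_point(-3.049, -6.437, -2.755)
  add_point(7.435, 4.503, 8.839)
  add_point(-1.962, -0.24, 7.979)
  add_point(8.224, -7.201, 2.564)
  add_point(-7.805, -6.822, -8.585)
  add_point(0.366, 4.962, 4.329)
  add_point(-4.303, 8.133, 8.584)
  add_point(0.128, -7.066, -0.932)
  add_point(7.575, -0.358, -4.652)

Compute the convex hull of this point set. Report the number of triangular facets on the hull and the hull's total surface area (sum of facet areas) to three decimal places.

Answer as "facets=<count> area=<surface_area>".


facets=12 area=725.899

Hull vertices (8/10): indices [0, 2, 3, 4, 5, 7, 8, 9].

Per-facet area ½‖(b−a)×(c−a)‖:
  f1: (p9, p4, p5) → 85.3594
  f2: (p9, p2, p4) → 63.8943
  f3: (p9, p7, p5) → 164.5954
  f4: (p9, p2, p7) → 87.7604
  f5: (p8, p4, p5) → 17.1187
  f6: (p8, p0, p5) → 29.7992
  f7: (p8, p0, p4) → 26.8096
  f8: (p3, p7, p5) → 77.5809
  f9: (p3, p0, p5) → 37.0336
  f10: (p3, p2, p7) → 45.1090
  f11: (p3, p2, p4) → 64.9592
  f12: (p3, p0, p4) → 25.8795
Σ area = 725.899

Euler characteristic 8−18+12 = 2 ✓


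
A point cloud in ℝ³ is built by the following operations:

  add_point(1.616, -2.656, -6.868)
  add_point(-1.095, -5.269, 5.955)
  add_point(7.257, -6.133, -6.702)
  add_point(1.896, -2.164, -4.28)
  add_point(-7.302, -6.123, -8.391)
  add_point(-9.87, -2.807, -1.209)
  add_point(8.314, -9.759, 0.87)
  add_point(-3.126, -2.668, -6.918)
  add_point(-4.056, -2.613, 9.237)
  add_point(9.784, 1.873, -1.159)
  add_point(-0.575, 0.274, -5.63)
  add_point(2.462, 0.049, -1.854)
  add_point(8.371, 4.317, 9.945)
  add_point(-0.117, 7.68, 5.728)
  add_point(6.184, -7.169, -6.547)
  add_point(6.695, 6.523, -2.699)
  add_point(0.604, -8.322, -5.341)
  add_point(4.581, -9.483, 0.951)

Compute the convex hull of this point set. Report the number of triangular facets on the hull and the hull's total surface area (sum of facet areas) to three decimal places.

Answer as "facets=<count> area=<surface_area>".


facets=28 area=971.171

Extreme-point indices: [0, 1, 2, 4, 5, 6, 7, 8, 9, 10, 12, 13, 14, 15, 16, 17] — 16 of 18 on the boundary.

Triangle areas on the boundary:
  f1: (p12, p6, p9) → 68.1369
  f2: (p8, p12, p6) → 107.2029
  f3: (p8, p13, p5) → 68.8950
  f4: (p8, p13, p12) → 57.6076
  f5: (p2, p6, p9) → 41.8410
  f6: (p15, p2, p9) → 27.1931
  f7: (p15, p12, p9) → 33.1675
  f8: (p15, p13, p12) → 53.2113
  f9: (p17, p8, p6) → 19.0925
  f10: (p16, p17, p6) → 12.0494
  f11: (p16, p17, p4) → 19.5003
  f12: (p0, p2, p4) → 25.6996
  f13: (p0, p15, p2) → 37.3913
  f14: (p1, p8, p5) → 29.5490
  f15: (p1, p17, p8) → 2.3222
  f16: (p1, p4, p5) → 47.0768
  f17: (p1, p17, p4) → 64.7514
  f18: (p14, p2, p4) → 7.8651
  f19: (p14, p16, p4) → 17.0529
  f20: (p14, p2, p6) → 6.0538
  f21: (p14, p16, p6) → 23.7036
  f22: (p10, p0, p15) → 19.1249
  f23: (p10, p4, p5) → 38.4813
  f24: (p10, p13, p5) → 71.9581
  f25: (p10, p15, p13) → 53.9090
  f26: (p7, p0, p4) → 8.8420
  f27: (p7, p10, p4) → 1.9168
  f28: (p7, p10, p0) → 7.5755
Σ area = 971.171

Check V−E+F: 16 − 42 + 28 = 2.


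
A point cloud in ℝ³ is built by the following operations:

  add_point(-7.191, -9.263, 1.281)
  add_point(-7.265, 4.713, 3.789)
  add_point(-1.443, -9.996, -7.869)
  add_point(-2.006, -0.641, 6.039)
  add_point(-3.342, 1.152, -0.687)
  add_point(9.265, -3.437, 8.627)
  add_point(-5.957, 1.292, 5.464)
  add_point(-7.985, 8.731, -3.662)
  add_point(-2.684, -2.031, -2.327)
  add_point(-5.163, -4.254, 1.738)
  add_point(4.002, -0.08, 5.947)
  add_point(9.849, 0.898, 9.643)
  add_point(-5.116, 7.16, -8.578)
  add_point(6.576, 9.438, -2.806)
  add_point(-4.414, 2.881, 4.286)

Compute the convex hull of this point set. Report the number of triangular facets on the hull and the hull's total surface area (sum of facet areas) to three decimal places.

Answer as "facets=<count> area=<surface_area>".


Points on the hull: [0, 1, 2, 3, 5, 6, 7, 11, 12, 13] (10 of 15).

Facet areas (half cross-product norm):
  f1: (p12, p13, p7) → 39.0715
  f2: (p12, p13, p2) → 116.1435
  f3: (p12, p0, p7) → 55.0545
  f4: (p12, p0, p2) → 94.1091
  f5: (p1, p0, p7) → 57.3266
  f6: (p1, p13, p7) → 61.6364
  f7: (p1, p13, p11) → 117.7574
  f8: (p5, p0, p2) → 101.9095
  f9: (p5, p13, p11) → 32.8155
  f10: (p5, p13, p2) → 167.9732
  f11: (p6, p1, p11) → 29.5621
  f12: (p6, p1, p0) → 18.4385
  f13: (p6, p5, p11) → 36.2448
  f14: (p3, p5, p0) → 61.9613
  f15: (p3, p6, p0) → 24.4659
  f16: (p3, p6, p5) → 5.9349
Σ area = 1020.405

Euler characteristic 10−24+16 = 2 ✓

facets=16 area=1020.405


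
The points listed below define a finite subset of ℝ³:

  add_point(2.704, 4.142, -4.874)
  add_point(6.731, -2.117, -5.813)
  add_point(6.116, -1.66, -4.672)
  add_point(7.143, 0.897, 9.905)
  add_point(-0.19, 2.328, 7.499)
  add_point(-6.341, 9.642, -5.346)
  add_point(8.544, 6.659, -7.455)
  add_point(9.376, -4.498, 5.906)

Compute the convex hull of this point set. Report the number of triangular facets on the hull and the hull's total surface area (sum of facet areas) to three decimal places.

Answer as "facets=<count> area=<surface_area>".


Points on the hull: [1, 3, 4, 5, 6, 7] (6 of 8).

Triangle areas on the boundary:
  f1: (p3, p6, p5) → 139.1334
  f2: (p3, p6, p7) → 61.5136
  f3: (p1, p6, p5) → 69.7846
  f4: (p1, p6, p7) → 52.9176
  f5: (p4, p3, p5) → 45.5898
  f6: (p4, p3, p7) → 26.8151
  f7: (p4, p1, p5) → 115.7221
  f8: (p4, p1, p7) → 71.7152
Σ area = 583.191

Euler: V−E+F = 6−12+8 = 2.

facets=8 area=583.191


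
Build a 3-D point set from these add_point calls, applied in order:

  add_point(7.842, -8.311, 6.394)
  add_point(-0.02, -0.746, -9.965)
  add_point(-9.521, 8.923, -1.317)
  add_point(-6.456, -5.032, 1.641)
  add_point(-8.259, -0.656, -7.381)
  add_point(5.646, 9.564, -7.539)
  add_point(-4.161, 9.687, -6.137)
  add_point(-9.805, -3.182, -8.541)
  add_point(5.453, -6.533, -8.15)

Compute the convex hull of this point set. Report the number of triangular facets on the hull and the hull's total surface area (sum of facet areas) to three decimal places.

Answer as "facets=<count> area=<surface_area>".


Points on the hull: [0, 1, 2, 3, 5, 6, 7, 8] (8 of 9).

Facet areas (half cross-product norm):
  f1: (p1, p6, p7) → 59.5061
  f2: (p5, p1, p6) → 53.7871
  f3: (p2, p6, p7) → 49.6679
  f4: (p2, p5, p0) → 183.9477
  f5: (p2, p5, p6) → 20.3081
  f6: (p8, p1, p7) → 37.2884
  f7: (p8, p5, p0) → 119.1918
  f8: (p8, p5, p1) → 47.5424
  f9: (p3, p2, p7) → 72.1187
  f10: (p3, p2, p0) → 99.8469
  f11: (p3, p8, p7) → 79.2703
  f12: (p3, p8, p0) → 100.6215
Σ area = 923.097

Euler: V−E+F = 8−18+12 = 2.

facets=12 area=923.097


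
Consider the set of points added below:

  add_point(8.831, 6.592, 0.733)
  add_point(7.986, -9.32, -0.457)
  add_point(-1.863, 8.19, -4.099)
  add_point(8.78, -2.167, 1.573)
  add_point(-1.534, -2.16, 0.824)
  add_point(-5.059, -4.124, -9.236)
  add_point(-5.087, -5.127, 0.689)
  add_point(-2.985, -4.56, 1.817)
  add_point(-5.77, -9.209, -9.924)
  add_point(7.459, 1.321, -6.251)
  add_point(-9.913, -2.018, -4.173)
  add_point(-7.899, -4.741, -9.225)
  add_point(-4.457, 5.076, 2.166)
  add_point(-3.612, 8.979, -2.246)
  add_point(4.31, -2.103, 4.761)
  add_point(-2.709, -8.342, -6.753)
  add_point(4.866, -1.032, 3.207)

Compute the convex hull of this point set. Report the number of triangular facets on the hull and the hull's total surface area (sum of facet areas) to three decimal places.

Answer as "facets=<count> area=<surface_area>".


facets=24 area=852.448

Points on the hull: [0, 1, 2, 3, 5, 6, 7, 8, 9, 10, 11, 12, 13, 14] (14 of 17).

Per-facet area ½‖(b−a)×(c−a)‖:
  f1: (p11, p8, p10) → 11.4547
  f2: (p9, p2, p0) → 48.4843
  f3: (p9, p8, p1) → 96.1904
  f4: (p3, p14, p0) → 24.1290
  f5: (p3, p14, p1) → 20.4595
  f6: (p3, p9, p0) → 33.3307
  f7: (p3, p9, p1) → 32.1579
  f8: (p12, p14, p0) → 59.3004
  f9: (p5, p11, p2) → 18.1231
  f10: (p5, p9, p2) → 73.7825
  f11: (p5, p11, p8) → 7.0738
  f12: (p5, p9, p8) → 30.6055
  f13: (p6, p12, p10) → 37.3340
  f14: (p6, p8, p10) → 37.2920
  f15: (p6, p8, p1) → 77.8059
  f16: (p13, p2, p0) → 14.8050
  f17: (p13, p12, p0) → 38.2633
  f18: (p13, p12, p10) → 32.5599
  f19: (p13, p11, p10) → 36.5768
  f20: (p13, p11, p2) → 19.6996
  f21: (p7, p12, p14) → 39.5824
  f22: (p7, p6, p12) → 11.8783
  f23: (p7, p14, p1) → 39.5771
  f24: (p7, p6, p1) → 11.9816
Σ area = 852.448

Check V−E+F: 14 − 36 + 24 = 2.


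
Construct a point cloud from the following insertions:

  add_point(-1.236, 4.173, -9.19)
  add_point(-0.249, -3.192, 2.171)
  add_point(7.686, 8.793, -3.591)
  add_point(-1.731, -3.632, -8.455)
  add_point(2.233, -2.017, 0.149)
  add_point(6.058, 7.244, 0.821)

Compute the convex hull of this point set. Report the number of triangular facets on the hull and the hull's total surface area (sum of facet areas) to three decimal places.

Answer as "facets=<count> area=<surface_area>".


Hull vertices (6/6): indices [0, 1, 2, 3, 4, 5].

Area of each hull facet:
  f1: (p0, p2, p3) → 41.3551
  f2: (p1, p0, p3) → 42.1344
  f3: (p5, p0, p2) → 28.4348
  f4: (p5, p1, p0) → 71.3200
  f5: (p4, p2, p3) → 60.7906
  f6: (p4, p1, p3) → 16.1395
  f7: (p4, p5, p2) → 23.2504
  f8: (p4, p5, p1) → 14.2406
Σ area = 297.665

Euler characteristic 6−12+8 = 2 ✓

facets=8 area=297.665


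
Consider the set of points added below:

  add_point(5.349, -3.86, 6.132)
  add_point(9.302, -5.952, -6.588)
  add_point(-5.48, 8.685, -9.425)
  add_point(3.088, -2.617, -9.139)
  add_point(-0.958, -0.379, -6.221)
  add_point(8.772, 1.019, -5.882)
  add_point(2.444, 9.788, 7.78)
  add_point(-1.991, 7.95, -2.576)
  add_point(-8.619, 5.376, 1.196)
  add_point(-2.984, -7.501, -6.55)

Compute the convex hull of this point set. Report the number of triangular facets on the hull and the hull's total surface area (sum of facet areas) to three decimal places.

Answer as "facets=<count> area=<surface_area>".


8 of the 10 inputs are extreme points: [0, 1, 2, 3, 5, 6, 8, 9].

Area of each hull facet:
  f1: (p2, p6, p8) → 77.9751
  f2: (p0, p6, p8) → 93.6060
  f3: (p5, p2, p6) → 133.6365
  f4: (p5, p0, p1) → 45.6013
  f5: (p5, p0, p6) → 92.3992
  f6: (p5, p3, p1) → 23.2641
  f7: (p5, p3, p2) → 52.9700
  f8: (p9, p0, p1) → 80.2809
  f9: (p9, p3, p1) → 29.8834
  f10: (p9, p0, p8) → 115.2062
  f11: (p9, p3, p2) → 58.2077
  f12: (p9, p2, p8) → 88.2111
Σ area = 891.241

Euler: V−E+F = 8−18+12 = 2.

facets=12 area=891.241
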